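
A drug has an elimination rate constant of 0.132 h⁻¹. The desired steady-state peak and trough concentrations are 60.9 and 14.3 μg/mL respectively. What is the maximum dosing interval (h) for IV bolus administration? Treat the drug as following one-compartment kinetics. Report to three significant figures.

11.0 h

Between IV bolus doses, concentration decays as C = C₀·e^(−kτ), so C_peak/C_trough = e^(kτ).
τ_max = ln(C_peak/C_trough) / k = ln(60.9/14.3) / 0.1320 = 1.449 / 0.1320 = 10.98 h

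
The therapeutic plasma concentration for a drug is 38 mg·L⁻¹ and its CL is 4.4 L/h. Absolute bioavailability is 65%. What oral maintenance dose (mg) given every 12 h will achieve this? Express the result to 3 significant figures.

D = CL × Css × τ / F = 4.400 × 38 × 12 / 0.65 = 3087 mg

3090 mg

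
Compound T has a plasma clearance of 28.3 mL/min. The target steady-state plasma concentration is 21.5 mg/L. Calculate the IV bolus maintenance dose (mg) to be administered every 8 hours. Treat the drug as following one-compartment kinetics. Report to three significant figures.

CL = 28.3 mL/min × 60/1000 = 1.698 L/h
At steady state, dose per interval replaces the amount cleared in that interval: D/τ = CL·Css.
D = CL × Css × τ = 1.698 × 21.5 × 8 = 292.1 mg

292 mg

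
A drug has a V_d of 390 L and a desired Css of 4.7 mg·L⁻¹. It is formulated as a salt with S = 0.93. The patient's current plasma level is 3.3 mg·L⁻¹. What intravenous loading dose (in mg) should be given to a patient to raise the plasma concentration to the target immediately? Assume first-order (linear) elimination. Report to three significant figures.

Concentration deficit ΔC = 4.7 − 3.3 = 1.400 mg/L
LD = Vd × ΔC / S = 390.0 × 1.400 / 0.93 = 587.1 mg

587 mg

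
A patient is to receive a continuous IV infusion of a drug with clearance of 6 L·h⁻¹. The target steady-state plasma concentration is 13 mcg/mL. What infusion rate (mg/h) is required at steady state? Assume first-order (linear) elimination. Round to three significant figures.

At steady state, infusion rate equals elimination rate: rate in = CL × Css.
Rate = CL × Css = 6.000 × 13 = 78.00 mg/h

78.0 mg/h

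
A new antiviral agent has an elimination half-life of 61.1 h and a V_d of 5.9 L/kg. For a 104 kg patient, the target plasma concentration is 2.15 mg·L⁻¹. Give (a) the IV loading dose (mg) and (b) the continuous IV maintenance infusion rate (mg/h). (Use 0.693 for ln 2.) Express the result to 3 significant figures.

(a) 1320 mg; (b) 15.0 mg/h

Vd(total) = 104 kg × 5.9 L/kg = 613.6 L
LD = Vd × C = 613.6 × 2.15 = 1319 mg
CL = 0.693 × Vd / t½ = 0.693 × 613.6 / 61.1 = 6.959 L/h
Infusion rate = CL × Css = 6.959 × 2.15 = 14.96 mg/h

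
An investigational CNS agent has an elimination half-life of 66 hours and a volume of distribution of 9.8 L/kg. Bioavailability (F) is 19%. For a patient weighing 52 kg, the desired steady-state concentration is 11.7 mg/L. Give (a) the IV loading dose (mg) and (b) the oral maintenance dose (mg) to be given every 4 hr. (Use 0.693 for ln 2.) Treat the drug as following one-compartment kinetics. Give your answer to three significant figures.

Total Vd = 9.8 × 52 = 509.6 L
LD = Vd × C = 509.6 × 11.7 = 5962 mg
CL = 0.693 × Vd / t½ = 0.693 × 509.6 / 66 = 5.351 L/h
D = CL × Css × τ / F = 5.351 × 11.7 × 4 / 0.19 = 1318 mg

(a) 5960 mg; (b) 1320 mg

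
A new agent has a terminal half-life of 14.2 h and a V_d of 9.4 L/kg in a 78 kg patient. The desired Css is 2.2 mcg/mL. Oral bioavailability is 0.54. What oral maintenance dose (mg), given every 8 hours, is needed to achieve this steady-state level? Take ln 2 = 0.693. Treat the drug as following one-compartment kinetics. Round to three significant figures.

Total Vd = 9.4 × 78 = 733.2 L
CL = 0.693 × Vd / t½ = 0.693 × 733.2 / 14.2 = 35.78 L/h
D = CL × Css × τ / F = 35.78 × 2.2 × 8 / 0.54 = 1166 mg

1170 mg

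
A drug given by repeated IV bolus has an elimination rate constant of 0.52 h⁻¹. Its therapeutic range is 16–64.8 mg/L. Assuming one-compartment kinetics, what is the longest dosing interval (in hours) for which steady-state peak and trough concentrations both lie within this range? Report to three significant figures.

Between IV bolus doses, concentration decays as C = C₀·e^(−kτ), so C_peak/C_trough = e^(kτ).
τ_max = ln(C_peak/C_trough) / k = ln(64.8/16) / 0.5200 = 1.399 / 0.5200 = 2.690 h

2.69 h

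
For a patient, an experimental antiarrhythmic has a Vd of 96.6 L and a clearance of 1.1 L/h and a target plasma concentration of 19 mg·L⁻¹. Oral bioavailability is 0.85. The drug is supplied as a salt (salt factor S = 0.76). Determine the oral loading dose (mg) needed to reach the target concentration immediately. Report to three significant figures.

2840 mg

LD = Vd × C / F / S = 96.60 × 19.00 / 0.85 / 0.76 = 2841 mg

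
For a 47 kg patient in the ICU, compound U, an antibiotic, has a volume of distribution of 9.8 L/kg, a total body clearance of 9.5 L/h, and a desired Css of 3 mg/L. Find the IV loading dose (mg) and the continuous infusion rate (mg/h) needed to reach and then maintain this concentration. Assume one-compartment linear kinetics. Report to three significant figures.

(a) 1380 mg; (b) 28.5 mg/h

Vd = 9.8 L/kg × 47 kg = 460.6 L
Loading dose = Vd × C = 460.6 × 3 = 1382 mg
Maintenance: replace elimination → rate = CL × Css = 9.500 × 3 = 28.50 mg/h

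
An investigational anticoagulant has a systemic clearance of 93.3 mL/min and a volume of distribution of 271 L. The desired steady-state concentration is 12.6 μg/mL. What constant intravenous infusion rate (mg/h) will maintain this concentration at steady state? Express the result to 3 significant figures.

70.5 mg/h

CL = 93.3 mL/min × 60/1000 = 5.598 L/h
Infusion rate = CL · Css = 5.598 L/h × 12.6 mg/L = 70.53 mg/h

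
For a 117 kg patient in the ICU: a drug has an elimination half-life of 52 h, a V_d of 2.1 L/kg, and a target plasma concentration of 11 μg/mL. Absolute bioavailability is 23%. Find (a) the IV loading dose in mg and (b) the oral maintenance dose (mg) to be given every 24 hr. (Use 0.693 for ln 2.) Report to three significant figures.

Vd = 2.1 L/kg × 117 kg = 245.7 L
LD = Vd × C = 245.7 × 11 = 2703 mg
CL = 0.693 × Vd / t½ = 0.693 × 245.7 / 52 = 3.274 L/h
D = CL × Css × τ / F = 3.274 × 11 × 24 / 0.23 = 3758 mg

(a) 2700 mg; (b) 3760 mg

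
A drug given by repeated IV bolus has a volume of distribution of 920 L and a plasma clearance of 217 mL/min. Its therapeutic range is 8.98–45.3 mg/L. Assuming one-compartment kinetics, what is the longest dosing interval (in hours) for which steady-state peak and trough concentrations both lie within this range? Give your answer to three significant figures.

114 h

Convert clearance: 217 mL/min × 60 min/h ÷ 1000 mL/L = 13.02 L/h
k = CL / Vd = 13.02 / 920.0 = 0.01415 h⁻¹
Between IV bolus doses, concentration decays as C = C₀·e^(−kτ), so C_peak/C_trough = e^(kτ).
τ_max = ln(C_peak/C_trough) / k = ln(45.3/8.98) / 0.01415 = 1.618 / 0.01415 = 114.3 h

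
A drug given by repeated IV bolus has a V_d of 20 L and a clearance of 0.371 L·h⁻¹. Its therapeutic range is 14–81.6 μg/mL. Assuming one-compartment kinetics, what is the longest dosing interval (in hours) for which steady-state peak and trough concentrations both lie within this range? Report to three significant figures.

95.0 h

k = CL / Vd = 0.3710 / 20.00 = 0.01855 h⁻¹
Between IV bolus doses, concentration decays as C = C₀·e^(−kτ), so C_peak/C_trough = e^(kτ).
τ_max = ln(C_peak/C_trough) / k = ln(81.6/14) / 0.01855 = 1.763 / 0.01855 = 95.04 h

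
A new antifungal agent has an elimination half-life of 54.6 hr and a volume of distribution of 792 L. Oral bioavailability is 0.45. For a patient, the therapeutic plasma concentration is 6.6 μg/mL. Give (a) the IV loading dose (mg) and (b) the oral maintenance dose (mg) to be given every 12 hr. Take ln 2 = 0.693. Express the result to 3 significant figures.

LD = Vd × C = 792.0 × 6.6 = 5227 mg
CL = 0.693 × Vd / t½ = 0.693 × 792.0 / 54.6 = 10.05 L/h
D = CL × Css × τ / F = 10.05 × 6.6 × 12 / 0.45 = 1769 mg

(a) 5230 mg; (b) 1770 mg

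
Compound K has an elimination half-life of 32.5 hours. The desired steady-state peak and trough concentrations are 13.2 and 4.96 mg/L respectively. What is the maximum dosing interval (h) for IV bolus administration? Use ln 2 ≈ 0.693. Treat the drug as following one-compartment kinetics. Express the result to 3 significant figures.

45.9 h

k = 0.693 / t½ = 0.693 / 32.5 = 0.02132 h⁻¹
Between IV bolus doses, concentration decays as C = C₀·e^(−kτ), so C_peak/C_trough = e^(kτ).
τ_max = ln(C_peak/C_trough) / k = ln(13.2/4.96) / 0.02132 = 0.9788 / 0.02132 = 45.91 h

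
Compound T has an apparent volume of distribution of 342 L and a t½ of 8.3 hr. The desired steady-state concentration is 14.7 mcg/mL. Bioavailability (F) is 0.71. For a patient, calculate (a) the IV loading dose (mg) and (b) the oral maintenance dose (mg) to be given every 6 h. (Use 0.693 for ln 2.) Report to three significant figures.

(a) 5030 mg; (b) 3550 mg

LD = Vd × C = 342.0 × 14.7 = 5027 mg
CL = 0.693 × Vd / t½ = 0.693 × 342.0 / 8.3 = 28.55 L/h
D = CL × Css × τ / F = 28.55 × 14.7 × 6 / 0.71 = 3547 mg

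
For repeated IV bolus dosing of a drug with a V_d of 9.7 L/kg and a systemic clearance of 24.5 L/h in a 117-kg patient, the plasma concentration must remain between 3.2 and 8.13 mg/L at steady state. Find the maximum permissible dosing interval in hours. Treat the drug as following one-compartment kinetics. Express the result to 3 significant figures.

Vd = 9.7 L/kg × 117 kg = 1135 L
k = CL / Vd = 24.50 / 1135 = 0.02159 h⁻¹
Between IV bolus doses, concentration decays as C = C₀·e^(−kτ), so C_peak/C_trough = e^(kτ).
τ_max = ln(C_peak/C_trough) / k = ln(8.13/3.2) / 0.02159 = 0.9324 / 0.02159 = 43.19 h

43.2 h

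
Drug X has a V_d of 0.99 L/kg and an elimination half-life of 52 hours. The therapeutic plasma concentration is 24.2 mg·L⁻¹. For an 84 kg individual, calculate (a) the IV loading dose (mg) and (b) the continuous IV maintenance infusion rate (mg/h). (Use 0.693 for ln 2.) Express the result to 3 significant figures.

(a) 2010 mg; (b) 26.8 mg/h

Vd = 0.99 L/kg × 84 kg = 83.16 L
LD = Vd × C = 83.16 × 24.2 = 2012 mg
CL = 0.693 × Vd / t½ = 0.693 × 83.16 / 52 = 1.108 L/h
Infusion rate = CL × Css = 1.108 × 24.2 = 26.81 mg/h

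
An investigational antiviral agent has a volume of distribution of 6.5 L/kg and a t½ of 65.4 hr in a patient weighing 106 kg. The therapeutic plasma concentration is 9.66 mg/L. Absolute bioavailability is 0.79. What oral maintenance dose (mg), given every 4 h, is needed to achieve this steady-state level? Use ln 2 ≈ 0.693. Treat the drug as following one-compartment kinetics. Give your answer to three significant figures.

357 mg

Vd = 6.5 L/kg × 106 kg = 689.0 L
k = 0.693/65.4 = 0.01060 h⁻¹, so CL = k·Vd = 0.01060 × 689.0 = 7.303 L/h
D = CL × Css × τ / F = 7.303 × 9.66 × 4 / 0.79 = 357.2 mg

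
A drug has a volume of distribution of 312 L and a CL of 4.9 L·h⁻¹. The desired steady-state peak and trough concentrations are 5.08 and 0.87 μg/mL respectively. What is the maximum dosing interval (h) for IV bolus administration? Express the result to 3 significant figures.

112 h

k = CL / Vd = 4.900 / 312.0 = 0.01571 h⁻¹
Between IV bolus doses, concentration decays as C = C₀·e^(−kτ), so C_peak/C_trough = e^(kτ).
τ_max = ln(C_peak/C_trough) / k = ln(5.08/0.87) / 0.01571 = 1.765 / 0.01571 = 112.3 h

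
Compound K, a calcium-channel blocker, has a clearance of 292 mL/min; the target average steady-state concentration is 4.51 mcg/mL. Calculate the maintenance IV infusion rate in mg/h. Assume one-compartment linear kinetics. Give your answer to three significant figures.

CL = 292 mL/min = 292 × 0.06 = 17.52 L/h
At steady state, infusion rate equals elimination rate: rate in = CL × Css.
Rate = CL × Css = 17.52 × 4.51 = 79.02 mg/h

79.0 mg/h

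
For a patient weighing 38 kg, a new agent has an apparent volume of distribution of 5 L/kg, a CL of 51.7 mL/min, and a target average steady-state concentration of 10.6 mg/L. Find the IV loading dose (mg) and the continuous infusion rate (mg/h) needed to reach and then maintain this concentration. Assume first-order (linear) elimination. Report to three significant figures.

Vd = 5 L/kg × 38 kg = 190.0 L
Loading dose = Vd × C = 190.0 × 10.6 = 2014 mg
CL = 51.7 mL/min × 60/1000 = 3.102 L/h
Maintenance infusion rate = CL × Css = 3.102 × 10.6 = 32.88 mg/h

(a) 2010 mg; (b) 32.9 mg/h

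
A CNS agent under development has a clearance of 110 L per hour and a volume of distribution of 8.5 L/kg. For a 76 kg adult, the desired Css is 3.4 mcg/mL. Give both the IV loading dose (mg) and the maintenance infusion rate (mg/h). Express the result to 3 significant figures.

(a) 2200 mg; (b) 374 mg/h

Vd(total) = 76 kg × 8.5 L/kg = 646.0 L
Loading: fill Vd to C_target → 646.0 L × 3.4 mg/L = 2196 mg
Infusion rate = 110.0 L/h × 3.4 mg/L = 374.0 mg/h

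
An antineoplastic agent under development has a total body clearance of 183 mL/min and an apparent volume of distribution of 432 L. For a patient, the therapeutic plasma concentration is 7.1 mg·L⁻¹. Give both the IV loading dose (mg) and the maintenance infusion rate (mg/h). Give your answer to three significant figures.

Loading: fill Vd to C_target → 432.0 L × 7.1 mg/L = 3067 mg
Convert clearance: 183 mL/min × 60 min/h ÷ 1000 mL/L = 10.98 L/h
Maintenance infusion rate = CL × Css = 10.98 × 7.1 = 77.96 mg/h

(a) 3070 mg; (b) 78.0 mg/h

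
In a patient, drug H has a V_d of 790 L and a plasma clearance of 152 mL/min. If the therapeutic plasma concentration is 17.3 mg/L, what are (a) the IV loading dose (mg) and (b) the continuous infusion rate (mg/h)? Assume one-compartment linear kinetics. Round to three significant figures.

(a) 13700 mg; (b) 158 mg/h

LD = Vd · C_target = 790.0 × 17.3 = 13670 mg
CL = 152 mL/min = 152 × 0.06 = 9.120 L/h
Maintenance infusion rate = CL × Css = 9.120 × 17.3 = 157.8 mg/h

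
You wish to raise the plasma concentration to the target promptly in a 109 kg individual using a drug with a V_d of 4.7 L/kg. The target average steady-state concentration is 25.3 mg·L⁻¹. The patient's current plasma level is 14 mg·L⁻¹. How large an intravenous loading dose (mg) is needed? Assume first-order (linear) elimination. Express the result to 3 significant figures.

5790 mg

Total Vd = 4.7 × 109 = 512.3 L
The loading dose fills Vd to the target concentration.
Concentration deficit ΔC = 25.3 − 14 = 11.30 mg/L
LD = Vd × ΔC = 512.3 × 11.30 = 5789 mg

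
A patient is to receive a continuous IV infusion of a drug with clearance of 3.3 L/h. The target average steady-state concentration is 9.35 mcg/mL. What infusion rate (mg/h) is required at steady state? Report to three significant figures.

Infusion rate = CL · Css = 3.300 L/h × 9.35 mg/L = 30.86 mg/h

30.9 mg/h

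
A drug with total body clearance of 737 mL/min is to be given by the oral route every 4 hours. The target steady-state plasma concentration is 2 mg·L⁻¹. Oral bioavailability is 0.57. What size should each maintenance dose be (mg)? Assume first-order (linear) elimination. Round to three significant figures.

CL = 737 mL/min = 737 × 0.06 = 44.22 L/h
D = CL × Css × τ / F = 44.22 × 2 × 4 / 0.57 = 620.6 mg

621 mg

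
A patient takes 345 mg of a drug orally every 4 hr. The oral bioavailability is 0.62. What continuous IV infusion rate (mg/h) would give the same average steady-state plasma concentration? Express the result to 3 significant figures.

53.5 mg/h

Equivalent systemic input: infusion rate = F·D/τ.
Rate = 0.62 × 345 / 4 = 53.48 mg/h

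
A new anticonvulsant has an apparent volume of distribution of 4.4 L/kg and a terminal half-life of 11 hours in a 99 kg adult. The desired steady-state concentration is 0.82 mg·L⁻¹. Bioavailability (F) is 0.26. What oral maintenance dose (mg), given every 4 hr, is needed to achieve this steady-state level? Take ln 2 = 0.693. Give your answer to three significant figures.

Vd(total) = 99 kg × 4.4 L/kg = 435.6 L
CL = ln 2 · Vd / t½ = 0.693 × 435.6 / 11 = 27.44 L/h
D = CL × Css × τ / F = 27.44 × 0.82 × 4 / 0.26 = 346.2 mg

346 mg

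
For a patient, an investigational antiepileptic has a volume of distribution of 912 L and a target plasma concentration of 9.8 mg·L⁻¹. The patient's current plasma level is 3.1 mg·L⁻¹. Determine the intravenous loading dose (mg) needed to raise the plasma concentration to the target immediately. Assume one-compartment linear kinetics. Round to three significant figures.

Concentration deficit ΔC = 9.8 − 3.1 = 6.700 mg/L
LD = Vd × ΔC = 912.0 × 6.700 = 6110 mg

6110 mg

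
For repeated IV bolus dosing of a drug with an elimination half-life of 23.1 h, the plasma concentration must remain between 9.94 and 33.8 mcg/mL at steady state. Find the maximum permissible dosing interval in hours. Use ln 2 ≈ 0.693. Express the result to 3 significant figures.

40.8 h

k = 0.693 / t½ = 0.693 / 23.1 = 0.03000 h⁻¹
Between IV bolus doses, concentration decays as C = C₀·e^(−kτ), so C_peak/C_trough = e^(kτ).
τ_max = ln(C_peak/C_trough) / k = ln(33.8/9.94) / 0.03000 = 1.224 / 0.03000 = 40.80 h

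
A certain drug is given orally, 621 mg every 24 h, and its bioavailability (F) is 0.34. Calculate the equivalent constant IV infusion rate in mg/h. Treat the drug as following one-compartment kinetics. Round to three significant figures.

Equivalent systemic input: infusion rate = F·D/τ.
Rate = 0.34 × 621 / 24 = 8.798 mg/h

8.80 mg/h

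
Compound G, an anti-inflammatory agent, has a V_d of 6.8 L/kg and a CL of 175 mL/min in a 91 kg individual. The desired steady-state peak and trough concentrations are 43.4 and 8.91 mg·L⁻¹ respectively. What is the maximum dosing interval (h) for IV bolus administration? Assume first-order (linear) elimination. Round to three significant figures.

Vd(total) = 91 kg × 6.8 L/kg = 618.8 L
CL = 175 mL/min = 175 × 0.06 = 10.50 L/h
k = CL / Vd = 10.50 / 618.8 = 0.01697 h⁻¹
Between IV bolus doses, concentration decays as C = C₀·e^(−kτ), so C_peak/C_trough = e^(kτ).
τ_max = ln(C_peak/C_trough) / k = ln(43.4/8.91) / 0.01697 = 1.583 / 0.01697 = 93.28 h

93.3 h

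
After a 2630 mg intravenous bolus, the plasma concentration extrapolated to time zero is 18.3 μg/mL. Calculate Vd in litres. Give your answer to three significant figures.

144 L

Immediately after an IV bolus, C₀ = Dose / Vd, so Vd = Dose / C₀.
Vd = 2630 / 18.3 = 143.7 L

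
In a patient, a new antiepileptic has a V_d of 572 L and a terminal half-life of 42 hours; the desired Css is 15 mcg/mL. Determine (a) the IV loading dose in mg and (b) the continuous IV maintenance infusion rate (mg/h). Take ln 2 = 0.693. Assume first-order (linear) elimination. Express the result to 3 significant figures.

(a) 8580 mg; (b) 142 mg/h

LD = Vd × C = 572.0 × 15 = 8580 mg
CL = 0.693 × Vd / t½ = 0.693 × 572.0 / 42 = 9.438 L/h
Infusion rate = CL × Css = 9.438 × 15 = 141.6 mg/h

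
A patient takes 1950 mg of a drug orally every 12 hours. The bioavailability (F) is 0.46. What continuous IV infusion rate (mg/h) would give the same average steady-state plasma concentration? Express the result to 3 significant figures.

74.8 mg/h

Equivalent systemic input: infusion rate = F·D/τ.
Rate = 0.46 × 1950 / 12 = 74.75 mg/h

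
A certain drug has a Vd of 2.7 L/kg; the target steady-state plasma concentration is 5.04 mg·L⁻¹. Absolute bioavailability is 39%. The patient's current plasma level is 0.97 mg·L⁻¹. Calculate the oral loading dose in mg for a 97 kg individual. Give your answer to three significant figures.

2730 mg

Total Vd = 2.7 × 97 = 261.9 L
Concentration deficit ΔC = 5.04 − 0.97 = 4.070 mg/L
LD = Vd × ΔC / F = 261.9 × 4.070 / 0.39 = 2733 mg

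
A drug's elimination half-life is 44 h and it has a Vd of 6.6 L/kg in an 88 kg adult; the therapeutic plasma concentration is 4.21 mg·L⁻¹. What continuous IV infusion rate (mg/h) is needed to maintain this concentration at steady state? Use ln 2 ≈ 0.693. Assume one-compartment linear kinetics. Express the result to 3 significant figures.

38.5 mg/h

Vd = 6.6 L/kg × 88 kg = 580.8 L
CL = ln 2 · Vd / t½ = 0.693 × 580.8 / 44 = 9.148 L/h
Infusion rate = CL × Css = 9.148 × 4.21 = 38.51 mg/h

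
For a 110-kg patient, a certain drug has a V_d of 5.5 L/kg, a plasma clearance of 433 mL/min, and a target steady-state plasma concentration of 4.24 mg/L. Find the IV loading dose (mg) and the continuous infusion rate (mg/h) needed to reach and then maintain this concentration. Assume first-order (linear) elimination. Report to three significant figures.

Total Vd = 5.5 × 110 = 605.0 L
Loading: fill Vd to C_target → 605.0 L × 4.24 mg/L = 2565 mg
CL = 433 mL/min × 60/1000 = 25.98 L/h
Maintenance: replace elimination → rate = CL × Css = 25.98 × 4.24 = 110.2 mg/h

(a) 2570 mg; (b) 110 mg/h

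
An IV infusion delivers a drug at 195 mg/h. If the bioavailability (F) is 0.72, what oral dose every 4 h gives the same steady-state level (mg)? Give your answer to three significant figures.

1080 mg

To maintain the same Css, the systemic dosing rate must be unchanged: F·D/τ = infusion rate.
D = rate × τ / F = 195 × 4 / 0.72 = 1083 mg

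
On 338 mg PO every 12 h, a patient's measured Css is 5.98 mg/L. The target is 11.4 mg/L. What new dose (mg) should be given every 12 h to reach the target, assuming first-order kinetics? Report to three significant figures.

644 mg

For first-order elimination, Css ∝ F·D/(CL·τ); F and CL are unchanged, so Css ∝ D/τ.
D₂ = D₁ × (Css,target / Css,current) = 338 × 11.4/5.98 = 644.3 mg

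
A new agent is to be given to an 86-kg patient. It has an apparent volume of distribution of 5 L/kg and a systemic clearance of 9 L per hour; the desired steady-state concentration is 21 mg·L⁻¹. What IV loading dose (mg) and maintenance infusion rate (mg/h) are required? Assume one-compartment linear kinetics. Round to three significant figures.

Vd = 5 L/kg × 86 kg = 430.0 L
LD = Vd · C_target = 430.0 × 21 = 9030 mg
Maintenance: replace elimination → rate = CL × Css = 9.000 × 21 = 189.0 mg/h

(a) 9030 mg; (b) 189 mg/h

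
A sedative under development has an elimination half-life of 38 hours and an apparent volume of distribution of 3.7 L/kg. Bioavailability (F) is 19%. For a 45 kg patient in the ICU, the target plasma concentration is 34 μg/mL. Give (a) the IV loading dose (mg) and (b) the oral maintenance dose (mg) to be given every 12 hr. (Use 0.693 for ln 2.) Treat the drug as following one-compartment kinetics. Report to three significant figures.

Total Vd = 3.7 × 45 = 166.5 L
LD = Vd × C = 166.5 × 34 = 5661 mg
CL = 0.693 × Vd / t½ = 0.693 × 166.5 / 38 = 3.036 L/h
D = CL × Css × τ / F = 3.036 × 34 × 12 / 0.19 = 6519 mg

(a) 5660 mg; (b) 6520 mg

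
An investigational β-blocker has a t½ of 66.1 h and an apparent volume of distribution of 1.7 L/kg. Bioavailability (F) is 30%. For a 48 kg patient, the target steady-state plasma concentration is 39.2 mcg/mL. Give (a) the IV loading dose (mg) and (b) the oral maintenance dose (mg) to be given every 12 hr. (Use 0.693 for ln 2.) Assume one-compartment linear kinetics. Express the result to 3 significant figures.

Vd = 1.7 L/kg × 48 kg = 81.60 L
LD = Vd × C = 81.60 × 39.2 = 3199 mg
CL = 0.693 × Vd / t½ = 0.693 × 81.60 / 66.1 = 0.8555 L/h
D = CL × Css × τ / F = 0.8555 × 39.2 × 12 / 0.3 = 1341 mg

(a) 3200 mg; (b) 1340 mg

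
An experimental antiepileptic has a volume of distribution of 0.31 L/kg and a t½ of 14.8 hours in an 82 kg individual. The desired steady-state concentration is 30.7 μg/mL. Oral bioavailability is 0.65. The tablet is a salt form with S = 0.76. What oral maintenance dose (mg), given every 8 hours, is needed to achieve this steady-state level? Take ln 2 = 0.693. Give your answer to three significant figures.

Vd = 0.31 L/kg × 82 kg = 25.42 L
CL = 0.693 × Vd / t½ = 0.693 × 25.42 / 14.8 = 1.190 L/h
D = CL × Css × τ / F / S = 1.190 × 30.7 × 8 / 0.65 / 0.76 = 591.6 mg

592 mg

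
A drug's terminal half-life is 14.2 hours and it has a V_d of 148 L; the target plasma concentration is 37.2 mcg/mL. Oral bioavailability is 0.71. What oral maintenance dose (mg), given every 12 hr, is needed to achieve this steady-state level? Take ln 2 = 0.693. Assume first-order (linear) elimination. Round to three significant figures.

4540 mg

CL = 0.693 × Vd / t½ = 0.693 × 148.0 / 14.2 = 7.223 L/h
D = CL × Css × τ / F = 7.223 × 37.2 × 12 / 0.71 = 4541 mg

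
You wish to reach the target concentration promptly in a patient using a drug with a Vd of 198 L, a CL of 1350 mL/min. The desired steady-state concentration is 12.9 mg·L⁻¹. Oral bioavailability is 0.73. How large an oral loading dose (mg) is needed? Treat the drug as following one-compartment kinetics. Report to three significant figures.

3500 mg

LD = Vd × C / F = 198.0 × 12.90 / 0.73 = 3499 mg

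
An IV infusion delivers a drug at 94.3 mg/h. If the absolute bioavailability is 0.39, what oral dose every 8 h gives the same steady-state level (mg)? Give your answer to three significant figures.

To maintain the same Css, the systemic dosing rate must be unchanged: F·D/τ = infusion rate.
D = rate × τ / F = 94.3 × 8 / 0.39 = 1934 mg

1930 mg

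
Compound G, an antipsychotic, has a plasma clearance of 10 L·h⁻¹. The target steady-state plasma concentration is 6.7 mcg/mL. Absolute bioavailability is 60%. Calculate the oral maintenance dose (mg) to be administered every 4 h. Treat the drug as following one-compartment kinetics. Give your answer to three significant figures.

447 mg

At steady state, dose per interval replaces the amount cleared in that interval: F·D/τ = CL·Css.
D = CL × Css × τ / F = 10.00 × 6.7 × 4 / 0.6 = 446.7 mg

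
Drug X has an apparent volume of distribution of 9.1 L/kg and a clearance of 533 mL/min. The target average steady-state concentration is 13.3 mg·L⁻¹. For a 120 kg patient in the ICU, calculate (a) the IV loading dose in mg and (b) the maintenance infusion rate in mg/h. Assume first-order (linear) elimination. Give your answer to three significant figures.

(a) 14500 mg; (b) 425 mg/h

Vd = 9.1 L/kg × 120 kg = 1092 L
Loading dose = Vd × C = 1092 × 13.3 = 14520 mg
CL = 533 mL/min × 60/1000 = 31.98 L/h
Maintenance: replace elimination → rate = CL × Css = 31.98 × 13.3 = 425.3 mg/h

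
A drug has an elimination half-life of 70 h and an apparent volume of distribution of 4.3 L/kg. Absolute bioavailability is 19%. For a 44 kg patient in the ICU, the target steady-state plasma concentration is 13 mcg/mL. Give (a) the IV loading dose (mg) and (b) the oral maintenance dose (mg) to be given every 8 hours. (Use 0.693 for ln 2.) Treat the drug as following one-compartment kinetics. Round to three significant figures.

(a) 2460 mg; (b) 1030 mg

Vd(total) = 44 kg × 4.3 L/kg = 189.2 L
LD = Vd × C = 189.2 × 13 = 2460 mg
CL = 0.693 × Vd / t½ = 0.693 × 189.2 / 70 = 1.873 L/h
D = CL × Css × τ / F = 1.873 × 13 × 8 / 0.19 = 1025 mg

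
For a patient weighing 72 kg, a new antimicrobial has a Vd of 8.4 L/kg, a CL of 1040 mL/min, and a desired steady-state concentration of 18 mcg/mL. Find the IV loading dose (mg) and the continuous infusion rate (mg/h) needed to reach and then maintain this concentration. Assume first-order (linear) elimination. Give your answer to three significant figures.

(a) 10900 mg; (b) 1120 mg/h

Vd(total) = 72 kg × 8.4 L/kg = 604.8 L
Loading dose = Vd × C = 604.8 × 18 = 10890 mg
Convert clearance: 1040 mL/min × 60 min/h ÷ 1000 mL/L = 62.40 L/h
Infusion rate = 62.40 L/h × 18 mg/L = 1123 mg/h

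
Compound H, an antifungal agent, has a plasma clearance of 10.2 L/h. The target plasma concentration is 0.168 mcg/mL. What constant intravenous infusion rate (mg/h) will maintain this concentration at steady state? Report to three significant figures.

1.71 mg/h

At steady state, infusion rate equals elimination rate: rate in = CL × Css.
Infusion rate = CL · Css = 10.20 L/h × 0.168 mg/L = 1.714 mg/h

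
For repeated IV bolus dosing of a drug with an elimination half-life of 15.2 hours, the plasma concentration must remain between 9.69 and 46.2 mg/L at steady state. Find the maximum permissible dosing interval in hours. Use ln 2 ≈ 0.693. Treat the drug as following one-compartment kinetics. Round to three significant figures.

k = 0.693 / t½ = 0.693 / 15.2 = 0.04559 h⁻¹
Between IV bolus doses, concentration decays as C = C₀·e^(−kτ), so C_peak/C_trough = e^(kτ).
τ_max = ln(C_peak/C_trough) / k = ln(46.2/9.69) / 0.04559 = 1.562 / 0.04559 = 34.26 h

34.3 h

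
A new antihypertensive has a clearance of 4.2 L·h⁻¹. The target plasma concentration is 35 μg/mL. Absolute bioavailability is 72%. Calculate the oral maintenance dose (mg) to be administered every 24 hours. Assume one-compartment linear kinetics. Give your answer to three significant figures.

4900 mg

D = CL × Css × τ / F = 4.200 × 35 × 24 / 0.72 = 4900 mg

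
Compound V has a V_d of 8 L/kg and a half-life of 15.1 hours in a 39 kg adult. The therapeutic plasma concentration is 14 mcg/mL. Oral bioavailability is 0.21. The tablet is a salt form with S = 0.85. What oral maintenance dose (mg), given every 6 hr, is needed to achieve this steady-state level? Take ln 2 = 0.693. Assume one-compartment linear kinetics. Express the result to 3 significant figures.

6740 mg

Total Vd = 8 × 39 = 312.0 L
CL = ln 2 · Vd / t½ = 0.693 × 312.0 / 15.1 = 14.32 L/h
D = CL × Css × τ / F / S = 14.32 × 14 × 6 / 0.21 / 0.85 = 6739 mg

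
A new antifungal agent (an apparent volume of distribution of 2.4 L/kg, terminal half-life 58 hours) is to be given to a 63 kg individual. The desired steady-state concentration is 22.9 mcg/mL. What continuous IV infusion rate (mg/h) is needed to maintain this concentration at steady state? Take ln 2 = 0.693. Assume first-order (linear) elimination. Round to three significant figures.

Total Vd = 2.4 × 63 = 151.2 L
CL = ln 2 · Vd / t½ = 0.693 × 151.2 / 58 = 1.807 L/h
Infusion rate = CL × Css = 1.807 × 22.9 = 41.38 mg/h

41.4 mg/h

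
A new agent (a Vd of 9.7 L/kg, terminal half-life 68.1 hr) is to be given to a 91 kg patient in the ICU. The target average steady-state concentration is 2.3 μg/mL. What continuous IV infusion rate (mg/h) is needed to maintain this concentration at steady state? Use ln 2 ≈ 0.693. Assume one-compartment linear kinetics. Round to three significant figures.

20.7 mg/h

Vd(total) = 91 kg × 9.7 L/kg = 882.7 L
CL = ln 2 · Vd / t½ = 0.693 × 882.7 / 68.1 = 8.983 L/h
Infusion rate = CL × Css = 8.983 × 2.3 = 20.66 mg/h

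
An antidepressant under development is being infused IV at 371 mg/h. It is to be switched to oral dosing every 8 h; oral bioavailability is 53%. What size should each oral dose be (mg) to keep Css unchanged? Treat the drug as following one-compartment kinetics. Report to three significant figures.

5600 mg

To maintain the same Css, the systemic dosing rate must be unchanged: F·D/τ = infusion rate.
D = rate × τ / F = 371 × 8 / 0.53 = 5600 mg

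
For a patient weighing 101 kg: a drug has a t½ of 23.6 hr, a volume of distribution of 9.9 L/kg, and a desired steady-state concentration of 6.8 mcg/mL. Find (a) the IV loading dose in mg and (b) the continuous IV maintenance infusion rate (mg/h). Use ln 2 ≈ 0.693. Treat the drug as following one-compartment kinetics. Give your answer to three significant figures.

(a) 6800 mg; (b) 200 mg/h

Vd = 9.9 L/kg × 101 kg = 999.9 L
LD = Vd × C = 999.9 × 6.8 = 6799 mg
CL = 0.693 × Vd / t½ = 0.693 × 999.9 / 23.6 = 29.36 L/h
Infusion rate = CL × Css = 29.36 × 6.8 = 199.6 mg/h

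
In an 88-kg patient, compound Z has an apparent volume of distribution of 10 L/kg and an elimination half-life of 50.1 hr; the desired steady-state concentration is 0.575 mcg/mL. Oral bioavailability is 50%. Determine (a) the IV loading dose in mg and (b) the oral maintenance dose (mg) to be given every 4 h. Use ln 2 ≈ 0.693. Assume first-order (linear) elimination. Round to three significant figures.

(a) 506 mg; (b) 56.0 mg

Total Vd = 10 × 88 = 880.0 L
LD = Vd × C = 880.0 × 0.575 = 506.0 mg
CL = 0.693 × Vd / t½ = 0.693 × 880.0 / 50.1 = 12.17 L/h
D = CL × Css × τ / F = 12.17 × 0.575 × 4 / 0.5 = 55.98 mg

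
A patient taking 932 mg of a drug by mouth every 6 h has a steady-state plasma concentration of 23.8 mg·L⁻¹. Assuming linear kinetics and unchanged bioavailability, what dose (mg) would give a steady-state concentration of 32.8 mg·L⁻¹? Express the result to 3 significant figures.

1280 mg

With linear kinetics, Css is proportional to dose rate (D/τ) at fixed clearance.
D₂ = D₁ × (Css,target / Css,current) = 932 × 32.8/23.8 = 1284 mg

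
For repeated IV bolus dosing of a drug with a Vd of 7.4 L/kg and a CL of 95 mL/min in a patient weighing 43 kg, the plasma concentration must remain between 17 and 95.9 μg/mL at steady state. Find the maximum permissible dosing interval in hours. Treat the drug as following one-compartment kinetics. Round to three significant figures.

96.6 h

Vd(total) = 43 kg × 7.4 L/kg = 318.2 L
Convert clearance: 95 mL/min × 60 min/h ÷ 1000 mL/L = 5.700 L/h
k = CL / Vd = 5.700 / 318.2 = 0.01791 h⁻¹
Between IV bolus doses, concentration decays as C = C₀·e^(−kτ), so C_peak/C_trough = e^(kτ).
τ_max = ln(C_peak/C_trough) / k = ln(95.9/17) / 0.01791 = 1.730 / 0.01791 = 96.59 h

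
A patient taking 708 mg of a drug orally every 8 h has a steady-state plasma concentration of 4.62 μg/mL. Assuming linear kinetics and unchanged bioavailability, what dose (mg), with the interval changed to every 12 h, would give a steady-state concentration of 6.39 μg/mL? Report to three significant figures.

1470 mg

With linear kinetics, Css is proportional to dose rate (D/τ) at fixed clearance.
D₂ = D₁ × (Css,target / Css,current) × (τ₂/τ₁) = 708 × (6.39/4.62) × (12/8) = 1469 mg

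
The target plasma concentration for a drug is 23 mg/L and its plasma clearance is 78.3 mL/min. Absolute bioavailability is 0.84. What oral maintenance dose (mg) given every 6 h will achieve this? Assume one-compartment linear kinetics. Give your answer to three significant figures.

772 mg

Convert clearance: 78.3 mL/min × 60 min/h ÷ 1000 mL/L = 4.698 L/h
D = CL × Css × τ / F = 4.698 × 23 × 6 / 0.84 = 771.8 mg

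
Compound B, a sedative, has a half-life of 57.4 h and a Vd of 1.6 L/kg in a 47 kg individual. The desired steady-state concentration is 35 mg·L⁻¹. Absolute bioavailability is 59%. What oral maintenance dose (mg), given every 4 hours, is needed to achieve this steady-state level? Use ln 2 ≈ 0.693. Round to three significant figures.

Vd = 1.6 L/kg × 47 kg = 75.20 L
CL = 0.693 × Vd / t½ = 0.693 × 75.20 / 57.4 = 0.9079 L/h
D = CL × Css × τ / F = 0.9079 × 35 × 4 / 0.59 = 215.4 mg

215 mg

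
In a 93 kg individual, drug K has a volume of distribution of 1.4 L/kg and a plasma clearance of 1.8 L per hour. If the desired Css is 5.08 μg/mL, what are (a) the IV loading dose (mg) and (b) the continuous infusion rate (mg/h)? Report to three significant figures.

Total Vd = 1.4 × 93 = 130.2 L
Loading: fill Vd to C_target → 130.2 L × 5.08 mg/L = 661.4 mg
Infusion rate = 1.800 L/h × 5.08 mg/L = 9.144 mg/h

(a) 661 mg; (b) 9.14 mg/h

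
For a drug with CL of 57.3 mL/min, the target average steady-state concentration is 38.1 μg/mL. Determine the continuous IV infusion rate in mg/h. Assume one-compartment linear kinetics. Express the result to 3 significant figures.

CL = 57.3 mL/min = 57.3 × 0.06 = 3.438 L/h
At steady state, infusion rate equals elimination rate: rate in = CL × Css.
Infusion rate = CL · Css = 3.438 L/h × 38.1 mg/L = 131.0 mg/h

131 mg/h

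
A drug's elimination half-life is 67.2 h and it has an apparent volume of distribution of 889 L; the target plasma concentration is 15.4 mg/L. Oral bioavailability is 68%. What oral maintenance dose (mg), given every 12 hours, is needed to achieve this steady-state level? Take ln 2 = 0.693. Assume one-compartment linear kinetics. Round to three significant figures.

2490 mg

CL = ln 2 · Vd / t½ = 0.693 × 889.0 / 67.2 = 9.168 L/h
D = CL × Css × τ / F = 9.168 × 15.4 × 12 / 0.68 = 2492 mg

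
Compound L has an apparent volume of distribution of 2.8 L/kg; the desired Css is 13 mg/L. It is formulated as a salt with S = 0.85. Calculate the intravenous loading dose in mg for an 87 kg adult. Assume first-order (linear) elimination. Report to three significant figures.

Vd(total) = 87 kg × 2.8 L/kg = 243.6 L
LD = Vd × C / S = 243.6 × 13.00 / 0.85 = 3726 mg

3730 mg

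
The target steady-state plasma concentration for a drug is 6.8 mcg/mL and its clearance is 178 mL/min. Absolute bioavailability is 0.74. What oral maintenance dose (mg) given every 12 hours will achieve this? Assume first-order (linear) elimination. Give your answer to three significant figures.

1180 mg

CL = 178 mL/min = 178 × 0.06 = 10.68 L/h
At steady state, dose per interval replaces the amount cleared in that interval: F·D/τ = CL·Css.
D = CL × Css × τ / F = 10.68 × 6.8 × 12 / 0.74 = 1178 mg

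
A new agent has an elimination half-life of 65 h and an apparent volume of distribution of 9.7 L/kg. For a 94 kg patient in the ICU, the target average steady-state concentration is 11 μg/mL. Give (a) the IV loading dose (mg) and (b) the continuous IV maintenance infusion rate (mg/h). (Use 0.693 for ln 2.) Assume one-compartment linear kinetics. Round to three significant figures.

Vd = 9.7 L/kg × 94 kg = 911.8 L
LD = Vd × C = 911.8 × 11 = 10030 mg
CL = 0.693 × Vd / t½ = 0.693 × 911.8 / 65 = 9.721 L/h
Infusion rate = CL × Css = 9.721 × 11 = 106.9 mg/h

(a) 10000 mg; (b) 107 mg/h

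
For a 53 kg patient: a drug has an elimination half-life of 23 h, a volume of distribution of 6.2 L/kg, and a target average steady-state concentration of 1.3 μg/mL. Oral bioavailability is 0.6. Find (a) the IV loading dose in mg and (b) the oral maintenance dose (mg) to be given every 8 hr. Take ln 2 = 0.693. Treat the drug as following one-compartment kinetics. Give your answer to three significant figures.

Vd(total) = 53 kg × 6.2 L/kg = 328.6 L
LD = Vd × C = 328.6 × 1.3 = 427.2 mg
CL = 0.693 × Vd / t½ = 0.693 × 328.6 / 23 = 9.901 L/h
D = CL × Css × τ / F = 9.901 × 1.3 × 8 / 0.6 = 171.6 mg

(a) 427 mg; (b) 172 mg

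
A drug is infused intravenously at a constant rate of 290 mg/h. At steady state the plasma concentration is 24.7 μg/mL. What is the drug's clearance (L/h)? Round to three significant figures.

At steady state, infusion rate = CL × Css, so CL = rate / Css.
CL = 290 / 24.7 = 11.74 L/h

11.7 L/h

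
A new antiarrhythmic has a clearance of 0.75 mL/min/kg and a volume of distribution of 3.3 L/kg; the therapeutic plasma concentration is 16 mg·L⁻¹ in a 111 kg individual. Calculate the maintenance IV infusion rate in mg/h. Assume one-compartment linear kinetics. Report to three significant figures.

CL = 0.75 mL/min/kg × 111 kg = 83.25 mL/min = 83.25 × 60/1000 = 4.995 L/h
Rate = CL × Css = 4.995 × 16 = 79.92 mg/h

79.9 mg/h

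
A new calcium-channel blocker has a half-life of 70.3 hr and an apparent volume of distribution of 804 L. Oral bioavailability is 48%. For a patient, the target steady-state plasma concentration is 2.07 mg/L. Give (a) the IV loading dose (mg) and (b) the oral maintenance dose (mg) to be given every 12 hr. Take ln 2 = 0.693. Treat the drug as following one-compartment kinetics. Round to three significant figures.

LD = Vd × C = 804.0 × 2.07 = 1664 mg
CL = 0.693 × Vd / t½ = 0.693 × 804.0 / 70.3 = 7.926 L/h
D = CL × Css × τ / F = 7.926 × 2.07 × 12 / 0.48 = 410.2 mg

(a) 1660 mg; (b) 410 mg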